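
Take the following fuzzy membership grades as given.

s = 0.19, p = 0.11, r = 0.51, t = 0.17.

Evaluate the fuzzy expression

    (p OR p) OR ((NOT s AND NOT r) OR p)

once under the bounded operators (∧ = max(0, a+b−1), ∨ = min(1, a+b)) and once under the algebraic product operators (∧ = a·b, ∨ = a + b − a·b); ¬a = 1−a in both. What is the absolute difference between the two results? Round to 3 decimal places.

0.055

Under bounded:
  p OR p = min(1, a+b) on (0.11, 0.11) = 0.22
  NOT s = 1 − 0.19 = 0.81
  NOT r = 1 − 0.51 = 0.49
  NOT s AND NOT r = max(0, a+b−1) on (0.81, 0.49) = 0.30
  (NOT s AND NOT r) OR p = min(1, a+b) on (0.30, 0.11) = 0.41
  (p OR p) OR ((NOT s AND NOT r) OR p) = min(1, a+b) on (0.22, 0.41) = 0.63
  → value = 0.6300
Under algebraic product:
  p OR p = a + b − a·b on (0.1100, 0.1100) = 0.2079
  NOT s = 1 − 0.1900 = 0.8100
  NOT r = 1 − 0.5100 = 0.4900
  NOT s AND NOT r = a·b on (0.8100, 0.4900) = 0.3969
  (NOT s AND NOT r) OR p = a + b − a·b on (0.3969, 0.1100) = 0.4632
  (p OR p) OR ((NOT s AND NOT r) OR p) = a + b − a·b on (0.2079, 0.4632) = 0.5748
  → value = 0.5748
|0.6300 − 0.5748| = 0.055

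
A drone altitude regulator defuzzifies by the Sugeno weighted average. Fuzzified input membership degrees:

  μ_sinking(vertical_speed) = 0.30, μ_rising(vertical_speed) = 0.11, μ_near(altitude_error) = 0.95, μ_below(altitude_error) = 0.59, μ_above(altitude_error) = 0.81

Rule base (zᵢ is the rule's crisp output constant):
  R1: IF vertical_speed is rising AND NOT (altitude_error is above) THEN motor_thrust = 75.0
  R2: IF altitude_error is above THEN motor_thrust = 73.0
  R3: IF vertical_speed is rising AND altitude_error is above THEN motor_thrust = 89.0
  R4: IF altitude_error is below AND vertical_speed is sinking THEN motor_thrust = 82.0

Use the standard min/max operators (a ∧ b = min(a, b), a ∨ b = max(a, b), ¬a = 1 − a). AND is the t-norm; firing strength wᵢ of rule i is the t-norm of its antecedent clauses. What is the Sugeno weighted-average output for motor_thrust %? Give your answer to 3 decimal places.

76.519

R1 (z=75.0): rising=0.11, ¬above=1−0.81=0.19; AND[min(a, b)] → w = 0.11
R2 (z=73.0): above=0.81 → w = 0.81
R3 (z=89.0): rising=0.11, above=0.81; AND[min(a, b)] → w = 0.11
R4 (z=82.0): below=0.59, sinking=0.30; AND[min(a, b)] → w = 0.30
Weighted average = (0.11·75.0 + 0.81·73.0 + 0.11·89.0 + 0.30·82.0) / (0.11 + 0.81 + 0.11 + 0.30)
  = 101.7700 / 1.3300 = 76.519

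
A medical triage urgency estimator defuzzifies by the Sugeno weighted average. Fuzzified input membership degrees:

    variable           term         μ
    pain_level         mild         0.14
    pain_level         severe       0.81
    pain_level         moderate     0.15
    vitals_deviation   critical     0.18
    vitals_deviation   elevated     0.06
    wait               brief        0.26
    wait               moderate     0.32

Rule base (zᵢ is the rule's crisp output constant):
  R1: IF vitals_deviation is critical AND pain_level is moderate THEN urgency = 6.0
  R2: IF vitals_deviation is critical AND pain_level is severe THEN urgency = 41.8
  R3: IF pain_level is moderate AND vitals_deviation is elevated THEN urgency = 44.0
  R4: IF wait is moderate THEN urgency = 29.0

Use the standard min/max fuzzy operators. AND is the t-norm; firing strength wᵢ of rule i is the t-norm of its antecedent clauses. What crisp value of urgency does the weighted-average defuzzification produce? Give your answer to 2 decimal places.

R1 (z=6.0): critical=0.18, moderate=0.15; AND[min(a, b)] → w = 0.15
R2 (z=41.8): critical=0.18, severe=0.81; AND[min(a, b)] → w = 0.18
R3 (z=44.0): moderate=0.15, elevated=0.06; AND[min(a, b)] → w = 0.06
R4 (z=29.0): moderate=0.32 → w = 0.32
Weighted average = (0.15·6.0 + 0.18·41.8 + 0.06·44.0 + 0.32·29.0) / (0.15 + 0.18 + 0.06 + 0.32)
  = 20.3440 / 0.7100 = 28.65

28.65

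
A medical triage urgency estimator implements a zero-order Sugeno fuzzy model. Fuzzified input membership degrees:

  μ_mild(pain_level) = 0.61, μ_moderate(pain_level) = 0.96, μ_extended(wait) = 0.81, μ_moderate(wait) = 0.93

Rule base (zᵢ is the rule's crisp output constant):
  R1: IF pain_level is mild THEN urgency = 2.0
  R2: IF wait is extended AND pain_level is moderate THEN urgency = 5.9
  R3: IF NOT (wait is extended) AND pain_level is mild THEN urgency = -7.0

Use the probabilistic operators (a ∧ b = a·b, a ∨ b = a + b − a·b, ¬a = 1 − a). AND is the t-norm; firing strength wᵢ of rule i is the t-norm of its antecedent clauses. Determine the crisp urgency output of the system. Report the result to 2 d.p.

3.32

R1 (z=2.0): mild=0.61 → w = 0.6100
R2 (z=5.9): extended=0.81, moderate=0.96; AND[a·b] → w = 0.7776
R3 (z=-7.0): ¬extended=1−0.81=0.19, mild=0.61; AND[a·b] → w = 0.1159
Weighted average = (0.6100·2.0 + 0.7776·5.9 + 0.1159·-7.0) / (0.6100 + 0.7776 + 0.1159)
  = 4.9965 / 1.5035 = 3.32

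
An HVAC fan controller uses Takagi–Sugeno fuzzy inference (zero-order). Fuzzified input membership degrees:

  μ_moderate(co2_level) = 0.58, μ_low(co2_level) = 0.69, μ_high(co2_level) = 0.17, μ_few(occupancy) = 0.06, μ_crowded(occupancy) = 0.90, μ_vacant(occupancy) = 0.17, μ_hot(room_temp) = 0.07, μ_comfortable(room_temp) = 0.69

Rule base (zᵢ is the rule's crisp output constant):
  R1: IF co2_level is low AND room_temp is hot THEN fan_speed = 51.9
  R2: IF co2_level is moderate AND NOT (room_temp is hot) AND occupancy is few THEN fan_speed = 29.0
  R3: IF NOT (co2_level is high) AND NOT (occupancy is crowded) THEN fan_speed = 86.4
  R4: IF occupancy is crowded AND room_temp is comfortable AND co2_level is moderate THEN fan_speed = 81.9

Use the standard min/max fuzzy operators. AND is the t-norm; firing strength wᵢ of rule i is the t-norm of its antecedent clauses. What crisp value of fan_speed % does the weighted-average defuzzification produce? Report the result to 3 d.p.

75.944

R1 (z=51.9): low=0.69, hot=0.07; AND[min(a, b)] → w = 0.07
R2 (z=29.0): moderate=0.58, ¬hot=1−0.07=0.93, few=0.06; AND[min(a, b)] → w = 0.06
R3 (z=86.4): ¬high=1−0.17=0.83, ¬crowded=1−0.90=0.10; AND[min(a, b)] → w = 0.10
R4 (z=81.9): crowded=0.90, comfortable=0.69, moderate=0.58; AND[min(a, b)] → w = 0.58
Weighted average = (0.07·51.9 + 0.06·29.0 + 0.10·86.4 + 0.58·81.9) / (0.07 + 0.06 + 0.10 + 0.58)
  = 61.5150 / 0.8100 = 75.944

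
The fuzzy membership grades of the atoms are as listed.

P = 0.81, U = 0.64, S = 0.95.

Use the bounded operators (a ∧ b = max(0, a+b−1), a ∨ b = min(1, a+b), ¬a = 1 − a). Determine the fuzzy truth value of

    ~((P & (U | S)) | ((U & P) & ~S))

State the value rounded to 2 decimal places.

U | S = min(1, a+b) on (0.64, 0.95) = 1.00
P & (U | S) = max(0, a+b−1) on (0.81, 1.00) = 0.81
U & P = max(0, a+b−1) on (0.64, 0.81) = 0.45
~S = 1 − 0.95 = 0.05
(U & P) & ~S = max(0, a+b−1) on (0.45, 0.05) = 0.00
(P & (U | S)) | ((U & P) & ~S) = min(1, a+b) on (0.81, 0.00) = 0.81
~((P & (U | S)) | ((U & P) & ~S)) = 1 − 0.81 = 0.19

0.19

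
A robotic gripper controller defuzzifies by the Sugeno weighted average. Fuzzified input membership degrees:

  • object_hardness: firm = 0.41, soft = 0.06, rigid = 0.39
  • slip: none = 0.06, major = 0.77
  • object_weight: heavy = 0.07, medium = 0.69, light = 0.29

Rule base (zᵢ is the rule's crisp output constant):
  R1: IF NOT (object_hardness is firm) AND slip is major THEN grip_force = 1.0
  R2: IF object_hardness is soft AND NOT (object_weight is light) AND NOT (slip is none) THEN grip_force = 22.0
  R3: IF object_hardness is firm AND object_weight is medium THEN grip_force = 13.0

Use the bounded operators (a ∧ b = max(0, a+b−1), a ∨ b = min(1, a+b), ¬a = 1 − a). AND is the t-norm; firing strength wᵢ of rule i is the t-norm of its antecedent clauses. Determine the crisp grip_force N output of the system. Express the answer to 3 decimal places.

3.609

R1 (z=1.0): ¬firm=1−0.41=0.59, major=0.77; AND[max(0, a+b−1)] → w = 0.36
R2 (z=22.0): soft=0.06, ¬light=1−0.29=0.71, ¬none=1−0.06=0.94; AND[max(0, a+b−1)] → w = 0.00
R3 (z=13.0): firm=0.41, medium=0.69; AND[max(0, a+b−1)] → w = 0.10
Weighted average = (0.36·1.0 + 0.00·22.0 + 0.10·13.0) / (0.36 + 0.00 + 0.10)
  = 1.6600 / 0.4600 = 3.609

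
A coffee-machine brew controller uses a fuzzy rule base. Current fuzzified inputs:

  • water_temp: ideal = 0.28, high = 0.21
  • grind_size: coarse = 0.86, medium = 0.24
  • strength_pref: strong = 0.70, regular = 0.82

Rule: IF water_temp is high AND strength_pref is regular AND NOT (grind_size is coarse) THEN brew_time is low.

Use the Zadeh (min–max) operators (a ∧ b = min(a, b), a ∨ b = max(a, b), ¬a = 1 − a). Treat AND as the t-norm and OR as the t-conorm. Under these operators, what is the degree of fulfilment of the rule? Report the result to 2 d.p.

firing strength: high=0.21, regular=0.82, ¬coarse=1−0.86=0.14; AND[min(a, b)] → w = 0.14

0.14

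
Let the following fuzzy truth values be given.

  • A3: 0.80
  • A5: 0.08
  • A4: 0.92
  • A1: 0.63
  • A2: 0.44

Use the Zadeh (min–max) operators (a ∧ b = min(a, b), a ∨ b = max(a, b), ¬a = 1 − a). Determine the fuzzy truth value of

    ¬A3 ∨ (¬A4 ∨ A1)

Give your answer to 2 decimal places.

¬A3 = 1 − 0.80 = 0.20
¬A4 = 1 − 0.92 = 0.08
¬A4 ∨ A1 = max(a, b) on (0.08, 0.63) = 0.63
¬A3 ∨ (¬A4 ∨ A1) = max(a, b) on (0.20, 0.63) = 0.63

0.63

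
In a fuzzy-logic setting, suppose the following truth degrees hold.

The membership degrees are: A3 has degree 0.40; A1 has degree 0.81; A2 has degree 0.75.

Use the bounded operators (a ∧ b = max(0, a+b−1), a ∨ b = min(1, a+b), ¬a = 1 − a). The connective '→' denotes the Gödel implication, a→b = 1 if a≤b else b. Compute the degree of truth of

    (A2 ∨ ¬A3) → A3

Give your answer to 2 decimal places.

0.40

¬A3 = 1 − 0.40 = 0.60
A2 ∨ ¬A3 = min(1, a+b) on (0.75, 0.60) = 1.00
(A2 ∨ ¬A3) → A3  [Gödel: 1 if a≤b else b] with a=1.00, b=0.40 → 0.40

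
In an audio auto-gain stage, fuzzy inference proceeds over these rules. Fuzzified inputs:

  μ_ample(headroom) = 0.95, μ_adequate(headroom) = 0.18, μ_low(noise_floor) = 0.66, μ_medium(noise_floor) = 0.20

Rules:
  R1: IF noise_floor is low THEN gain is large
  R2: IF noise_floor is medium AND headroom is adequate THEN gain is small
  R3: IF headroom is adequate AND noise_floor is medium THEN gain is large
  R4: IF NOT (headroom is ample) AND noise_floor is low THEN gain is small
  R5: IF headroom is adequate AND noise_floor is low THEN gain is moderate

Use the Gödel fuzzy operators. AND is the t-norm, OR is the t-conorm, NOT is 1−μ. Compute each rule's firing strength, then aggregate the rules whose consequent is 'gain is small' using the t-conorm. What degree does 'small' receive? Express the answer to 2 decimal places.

0.18

R1: low=0.66 → w = 0.66
R2: medium=0.20, adequate=0.18; AND[min(a, b)] → w = 0.18
R3: adequate=0.18, medium=0.20; AND[min(a, b)] → w = 0.18
R4: ¬ample=1−0.95=0.05, low=0.66; AND[min(a, b)] → w = 0.05
R5: adequate=0.18, low=0.66; AND[min(a, b)] → w = 0.18
Rules with consequent 'small': {R2, R4} → strengths 0.18, 0.05
Aggregate via t-conorm [max(a, b)]: 0.18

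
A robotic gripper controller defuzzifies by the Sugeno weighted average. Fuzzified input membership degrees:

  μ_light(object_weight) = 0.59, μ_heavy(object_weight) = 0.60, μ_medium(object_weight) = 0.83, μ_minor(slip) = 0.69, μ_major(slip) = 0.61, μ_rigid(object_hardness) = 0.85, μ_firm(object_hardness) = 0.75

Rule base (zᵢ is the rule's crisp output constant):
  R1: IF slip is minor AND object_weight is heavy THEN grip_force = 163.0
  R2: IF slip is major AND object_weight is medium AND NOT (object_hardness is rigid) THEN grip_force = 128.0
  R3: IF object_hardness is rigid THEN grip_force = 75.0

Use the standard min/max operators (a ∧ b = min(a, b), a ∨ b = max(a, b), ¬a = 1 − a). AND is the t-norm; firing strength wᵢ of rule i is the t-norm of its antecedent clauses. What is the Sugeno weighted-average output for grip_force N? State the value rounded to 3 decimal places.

112.969

R1 (z=163.0): minor=0.69, heavy=0.60; AND[min(a, b)] → w = 0.60
R2 (z=128.0): major=0.61, medium=0.83, ¬rigid=1−0.85=0.15; AND[min(a, b)] → w = 0.15
R3 (z=75.0): rigid=0.85 → w = 0.85
Weighted average = (0.60·163.0 + 0.15·128.0 + 0.85·75.0) / (0.60 + 0.15 + 0.85)
  = 180.7500 / 1.6000 = 112.969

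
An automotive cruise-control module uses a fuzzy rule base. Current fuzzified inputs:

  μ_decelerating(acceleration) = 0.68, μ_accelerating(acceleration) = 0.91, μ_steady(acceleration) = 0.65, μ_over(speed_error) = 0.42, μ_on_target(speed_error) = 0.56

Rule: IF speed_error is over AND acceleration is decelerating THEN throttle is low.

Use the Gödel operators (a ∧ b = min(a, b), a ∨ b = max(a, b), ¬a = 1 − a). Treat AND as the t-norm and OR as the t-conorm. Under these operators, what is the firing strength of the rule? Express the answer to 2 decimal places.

0.42

firing strength: over=0.42, decelerating=0.68; AND[min(a, b)] → w = 0.42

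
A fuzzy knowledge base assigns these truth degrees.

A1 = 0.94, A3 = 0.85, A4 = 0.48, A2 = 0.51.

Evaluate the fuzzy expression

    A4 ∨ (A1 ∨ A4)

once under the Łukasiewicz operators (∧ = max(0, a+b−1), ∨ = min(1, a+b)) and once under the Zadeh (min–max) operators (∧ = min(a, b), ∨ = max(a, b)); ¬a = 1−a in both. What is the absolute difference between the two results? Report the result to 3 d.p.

0.060

Under Łukasiewicz:
  A1 ∨ A4 = min(1, a+b) on (0.94, 0.48) = 1.00
  A4 ∨ (A1 ∨ A4) = min(1, a+b) on (0.48, 1.00) = 1.00
  → value = 1.0000
Under Zadeh (min–max):
  A1 ∨ A4 = max(a, b) on (0.94, 0.48) = 0.94
  A4 ∨ (A1 ∨ A4) = max(a, b) on (0.48, 0.94) = 0.94
  → value = 0.9400
|1.0000 − 0.9400| = 0.060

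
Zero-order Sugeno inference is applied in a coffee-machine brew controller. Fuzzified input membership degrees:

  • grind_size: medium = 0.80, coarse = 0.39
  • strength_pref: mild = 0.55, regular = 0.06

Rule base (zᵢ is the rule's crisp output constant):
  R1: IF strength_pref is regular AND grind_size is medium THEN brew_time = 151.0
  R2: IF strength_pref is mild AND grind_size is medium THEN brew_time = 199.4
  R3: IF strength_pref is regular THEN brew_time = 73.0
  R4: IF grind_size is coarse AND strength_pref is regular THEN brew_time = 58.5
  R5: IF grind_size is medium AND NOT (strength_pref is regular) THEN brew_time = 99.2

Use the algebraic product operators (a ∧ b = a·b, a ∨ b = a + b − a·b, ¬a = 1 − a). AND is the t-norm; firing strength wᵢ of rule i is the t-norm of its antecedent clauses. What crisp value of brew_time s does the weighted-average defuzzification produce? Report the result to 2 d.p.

R1 (z=151.0): regular=0.06, medium=0.80; AND[a·b] → w = 0.0480
R2 (z=199.4): mild=0.55, medium=0.80; AND[a·b] → w = 0.4400
R3 (z=73.0): regular=0.06 → w = 0.0600
R4 (z=58.5): coarse=0.39, regular=0.06; AND[a·b] → w = 0.0234
R5 (z=99.2): medium=0.80, ¬regular=1−0.06=0.94; AND[a·b] → w = 0.7520
Weighted average = (0.0480·151.0 + 0.4400·199.4 + 0.0600·73.0 + 0.0234·58.5 + 0.7520·99.2) / (0.0480 + 0.4400 + 0.0600 + 0.0234 + 0.7520)
  = 175.3313 / 1.3234 = 132.49

132.49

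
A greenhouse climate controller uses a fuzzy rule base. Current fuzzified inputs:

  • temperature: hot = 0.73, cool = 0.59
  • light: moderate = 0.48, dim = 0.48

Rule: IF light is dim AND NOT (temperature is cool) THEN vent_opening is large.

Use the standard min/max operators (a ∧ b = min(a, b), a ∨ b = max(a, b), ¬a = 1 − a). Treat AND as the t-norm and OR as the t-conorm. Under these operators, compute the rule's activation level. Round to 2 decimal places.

firing strength: dim=0.48, ¬cool=1−0.59=0.41; AND[min(a, b)] → w = 0.41

0.41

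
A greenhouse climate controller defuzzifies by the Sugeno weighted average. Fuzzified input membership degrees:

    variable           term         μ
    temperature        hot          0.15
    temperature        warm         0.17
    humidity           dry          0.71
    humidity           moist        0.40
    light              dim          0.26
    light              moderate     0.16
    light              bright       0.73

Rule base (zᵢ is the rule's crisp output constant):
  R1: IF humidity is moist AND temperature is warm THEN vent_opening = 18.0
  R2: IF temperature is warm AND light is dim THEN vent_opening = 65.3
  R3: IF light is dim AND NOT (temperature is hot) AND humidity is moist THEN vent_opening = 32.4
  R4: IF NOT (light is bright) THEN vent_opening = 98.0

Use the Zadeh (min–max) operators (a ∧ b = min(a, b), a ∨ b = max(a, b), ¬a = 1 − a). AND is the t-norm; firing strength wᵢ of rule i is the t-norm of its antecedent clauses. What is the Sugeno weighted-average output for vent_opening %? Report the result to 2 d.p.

56.37

R1 (z=18.0): moist=0.40, warm=0.17; AND[min(a, b)] → w = 0.17
R2 (z=65.3): warm=0.17, dim=0.26; AND[min(a, b)] → w = 0.17
R3 (z=32.4): dim=0.26, ¬hot=1−0.15=0.85, moist=0.40; AND[min(a, b)] → w = 0.26
R4 (z=98.0): ¬bright=1−0.73=0.27 → w = 0.27
Weighted average = (0.17·18.0 + 0.17·65.3 + 0.26·32.4 + 0.27·98.0) / (0.17 + 0.17 + 0.26 + 0.27)
  = 49.0450 / 0.8700 = 56.37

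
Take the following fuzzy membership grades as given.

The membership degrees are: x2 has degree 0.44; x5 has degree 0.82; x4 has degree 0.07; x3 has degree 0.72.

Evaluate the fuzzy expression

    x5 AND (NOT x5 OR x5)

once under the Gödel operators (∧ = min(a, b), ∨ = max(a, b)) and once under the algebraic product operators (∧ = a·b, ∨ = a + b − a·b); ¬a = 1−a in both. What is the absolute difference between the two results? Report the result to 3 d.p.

0.121

Under Gödel:
  NOT x5 = 1 − 0.82 = 0.18
  NOT x5 OR x5 = max(a, b) on (0.18, 0.82) = 0.82
  x5 AND (NOT x5 OR x5) = min(a, b) on (0.82, 0.82) = 0.82
  → value = 0.8200
Under algebraic product:
  NOT x5 = 1 − 0.8200 = 0.1800
  NOT x5 OR x5 = a + b − a·b on (0.1800, 0.8200) = 0.8524
  x5 AND (NOT x5 OR x5) = a·b on (0.8200, 0.8524) = 0.6990
  → value = 0.6990
|0.8200 − 0.6990| = 0.121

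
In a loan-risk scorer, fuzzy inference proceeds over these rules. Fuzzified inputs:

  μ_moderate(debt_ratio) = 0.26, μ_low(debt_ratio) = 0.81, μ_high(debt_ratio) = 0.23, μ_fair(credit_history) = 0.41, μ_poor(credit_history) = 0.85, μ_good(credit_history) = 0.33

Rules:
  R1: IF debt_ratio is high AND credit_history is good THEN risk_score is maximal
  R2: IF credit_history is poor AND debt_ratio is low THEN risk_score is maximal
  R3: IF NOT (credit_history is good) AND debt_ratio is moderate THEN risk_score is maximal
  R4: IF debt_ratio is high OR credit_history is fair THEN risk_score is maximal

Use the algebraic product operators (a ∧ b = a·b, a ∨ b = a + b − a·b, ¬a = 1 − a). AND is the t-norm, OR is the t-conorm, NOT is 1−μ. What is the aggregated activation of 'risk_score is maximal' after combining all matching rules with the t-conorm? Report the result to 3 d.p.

0.892

R1: high=0.23, good=0.33; AND[a·b] → w = 0.0759
R2: poor=0.85, low=0.81; AND[a·b] → w = 0.6885
R3: ¬good=1−0.33=0.67, moderate=0.26; AND[a·b] → w = 0.1742
R4: high=0.23, fair=0.41; OR[a + b − a·b] → w = 0.5457
Rules with consequent 'maximal': {R1, R2, R3, R4} → strengths 0.0759, 0.6885, 0.1742, 0.5457
Aggregate via t-conorm [a + b − a·b]: 0.8920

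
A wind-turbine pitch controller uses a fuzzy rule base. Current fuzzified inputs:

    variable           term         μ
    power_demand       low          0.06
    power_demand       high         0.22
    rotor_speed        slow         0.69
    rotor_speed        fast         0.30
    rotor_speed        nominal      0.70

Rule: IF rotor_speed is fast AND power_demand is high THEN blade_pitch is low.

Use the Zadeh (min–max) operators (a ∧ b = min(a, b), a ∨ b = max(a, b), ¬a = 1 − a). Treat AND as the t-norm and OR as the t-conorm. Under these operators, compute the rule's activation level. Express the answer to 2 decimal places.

0.22

firing strength: fast=0.30, high=0.22; AND[min(a, b)] → w = 0.22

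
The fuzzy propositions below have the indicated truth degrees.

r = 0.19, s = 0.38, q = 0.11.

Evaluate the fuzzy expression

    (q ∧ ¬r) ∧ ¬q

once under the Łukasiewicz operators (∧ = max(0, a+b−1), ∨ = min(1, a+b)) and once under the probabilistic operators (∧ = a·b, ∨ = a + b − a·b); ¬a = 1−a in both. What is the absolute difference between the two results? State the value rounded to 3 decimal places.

0.079

Under Łukasiewicz:
  ¬r = 1 − 0.19 = 0.81
  q ∧ ¬r = max(0, a+b−1) on (0.11, 0.81) = 0.00
  ¬q = 1 − 0.11 = 0.89
  (q ∧ ¬r) ∧ ¬q = max(0, a+b−1) on (0.00, 0.89) = 0.00
  → value = 0.0000
Under probabilistic:
  ¬r = 1 − 0.1900 = 0.8100
  q ∧ ¬r = a·b on (0.1100, 0.8100) = 0.0891
  ¬q = 1 − 0.1100 = 0.8900
  (q ∧ ¬r) ∧ ¬q = a·b on (0.0891, 0.8900) = 0.0793
  → value = 0.0793
|0.0000 − 0.0793| = 0.079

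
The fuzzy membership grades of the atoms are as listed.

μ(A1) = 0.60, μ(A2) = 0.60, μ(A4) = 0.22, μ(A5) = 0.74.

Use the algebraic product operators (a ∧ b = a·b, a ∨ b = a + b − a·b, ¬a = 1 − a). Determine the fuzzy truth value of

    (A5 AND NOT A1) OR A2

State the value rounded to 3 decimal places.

0.718

NOT A1 = 1 − 0.6000 = 0.4000
A5 AND NOT A1 = a·b on (0.7400, 0.4000) = 0.2960
(A5 AND NOT A1) OR A2 = a + b − a·b on (0.2960, 0.6000) = 0.7184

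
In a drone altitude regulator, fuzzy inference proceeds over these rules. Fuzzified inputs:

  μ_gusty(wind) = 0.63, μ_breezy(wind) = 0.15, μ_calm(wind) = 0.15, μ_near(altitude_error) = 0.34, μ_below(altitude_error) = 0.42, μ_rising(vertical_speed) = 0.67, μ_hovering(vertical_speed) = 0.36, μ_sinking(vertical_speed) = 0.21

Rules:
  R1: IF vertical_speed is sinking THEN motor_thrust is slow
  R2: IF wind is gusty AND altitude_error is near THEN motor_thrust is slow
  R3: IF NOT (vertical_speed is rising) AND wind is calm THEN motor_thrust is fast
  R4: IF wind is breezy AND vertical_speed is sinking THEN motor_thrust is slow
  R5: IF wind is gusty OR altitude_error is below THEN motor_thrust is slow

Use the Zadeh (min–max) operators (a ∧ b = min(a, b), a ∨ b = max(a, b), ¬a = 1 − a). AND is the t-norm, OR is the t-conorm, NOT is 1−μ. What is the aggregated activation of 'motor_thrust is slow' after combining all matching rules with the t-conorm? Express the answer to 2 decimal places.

0.63

R1: sinking=0.21 → w = 0.21
R2: gusty=0.63, near=0.34; AND[min(a, b)] → w = 0.34
R3: ¬rising=1−0.67=0.33, calm=0.15; AND[min(a, b)] → w = 0.15
R4: breezy=0.15, sinking=0.21; AND[min(a, b)] → w = 0.15
R5: gusty=0.63, below=0.42; OR[max(a, b)] → w = 0.63
Rules with consequent 'slow': {R1, R2, R4, R5} → strengths 0.21, 0.34, 0.15, 0.63
Aggregate via t-conorm [max(a, b)]: 0.63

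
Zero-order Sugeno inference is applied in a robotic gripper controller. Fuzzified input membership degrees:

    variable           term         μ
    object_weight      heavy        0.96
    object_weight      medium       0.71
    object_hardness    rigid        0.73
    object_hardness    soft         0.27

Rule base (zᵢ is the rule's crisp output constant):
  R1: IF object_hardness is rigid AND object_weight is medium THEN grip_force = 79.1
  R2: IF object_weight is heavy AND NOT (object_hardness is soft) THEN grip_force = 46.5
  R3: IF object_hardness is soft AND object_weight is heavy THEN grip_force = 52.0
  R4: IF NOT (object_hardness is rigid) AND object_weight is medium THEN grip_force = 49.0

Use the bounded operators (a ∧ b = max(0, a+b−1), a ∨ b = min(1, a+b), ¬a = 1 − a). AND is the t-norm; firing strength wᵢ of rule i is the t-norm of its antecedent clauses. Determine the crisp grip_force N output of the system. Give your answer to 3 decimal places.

57.977

R1 (z=79.1): rigid=0.73, medium=0.71; AND[max(0, a+b−1)] → w = 0.44
R2 (z=46.5): heavy=0.96, ¬soft=1−0.27=0.73; AND[max(0, a+b−1)] → w = 0.69
R3 (z=52.0): soft=0.27, heavy=0.96; AND[max(0, a+b−1)] → w = 0.23
R4 (z=49.0): ¬rigid=1−0.73=0.27, medium=0.71; AND[max(0, a+b−1)] → w = 0.00
Weighted average = (0.44·79.1 + 0.69·46.5 + 0.23·52.0 + 0.00·49.0) / (0.44 + 0.69 + 0.23 + 0.00)
  = 78.8490 / 1.3600 = 57.977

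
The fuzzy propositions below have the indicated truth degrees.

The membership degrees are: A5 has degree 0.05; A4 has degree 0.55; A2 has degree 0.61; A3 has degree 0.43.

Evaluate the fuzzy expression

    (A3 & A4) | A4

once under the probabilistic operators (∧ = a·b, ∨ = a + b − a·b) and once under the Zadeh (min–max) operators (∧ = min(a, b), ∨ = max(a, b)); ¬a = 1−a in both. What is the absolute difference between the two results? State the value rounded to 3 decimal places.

Under probabilistic:
  A3 & A4 = a·b on (0.4300, 0.5500) = 0.2365
  (A3 & A4) | A4 = a + b − a·b on (0.2365, 0.5500) = 0.6564
  → value = 0.6564
Under Zadeh (min–max):
  A3 & A4 = min(a, b) on (0.43, 0.55) = 0.43
  (A3 & A4) | A4 = max(a, b) on (0.43, 0.55) = 0.55
  → value = 0.5500
|0.6564 − 0.5500| = 0.106

0.106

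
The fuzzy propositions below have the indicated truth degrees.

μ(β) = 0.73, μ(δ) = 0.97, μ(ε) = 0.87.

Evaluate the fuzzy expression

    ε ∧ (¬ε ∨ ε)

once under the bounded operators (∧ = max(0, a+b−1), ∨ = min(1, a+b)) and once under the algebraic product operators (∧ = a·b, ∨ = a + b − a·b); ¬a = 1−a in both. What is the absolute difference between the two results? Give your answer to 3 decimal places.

0.098

Under bounded:
  ¬ε = 1 − 0.87 = 0.13
  ¬ε ∨ ε = min(1, a+b) on (0.13, 0.87) = 1.00
  ε ∧ (¬ε ∨ ε) = max(0, a+b−1) on (0.87, 1.00) = 0.87
  → value = 0.8700
Under algebraic product:
  ¬ε = 1 − 0.8700 = 0.1300
  ¬ε ∨ ε = a + b − a·b on (0.1300, 0.8700) = 0.8869
  ε ∧ (¬ε ∨ ε) = a·b on (0.8700, 0.8869) = 0.7716
  → value = 0.7716
|0.8700 − 0.7716| = 0.098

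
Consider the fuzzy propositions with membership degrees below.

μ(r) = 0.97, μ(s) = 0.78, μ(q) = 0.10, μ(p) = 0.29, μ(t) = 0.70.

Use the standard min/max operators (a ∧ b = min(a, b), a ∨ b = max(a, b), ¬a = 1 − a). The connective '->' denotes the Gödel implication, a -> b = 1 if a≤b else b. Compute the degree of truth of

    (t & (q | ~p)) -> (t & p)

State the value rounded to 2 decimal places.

0.29

~p = 1 − 0.29 = 0.71
q | ~p = max(a, b) on (0.10, 0.71) = 0.71
t & (q | ~p) = min(a, b) on (0.70, 0.71) = 0.70
t & p = min(a, b) on (0.70, 0.29) = 0.29
(t & (q | ~p)) -> (t & p)  [Gödel: 1 if a≤b else b] with a=0.70, b=0.29 → 0.29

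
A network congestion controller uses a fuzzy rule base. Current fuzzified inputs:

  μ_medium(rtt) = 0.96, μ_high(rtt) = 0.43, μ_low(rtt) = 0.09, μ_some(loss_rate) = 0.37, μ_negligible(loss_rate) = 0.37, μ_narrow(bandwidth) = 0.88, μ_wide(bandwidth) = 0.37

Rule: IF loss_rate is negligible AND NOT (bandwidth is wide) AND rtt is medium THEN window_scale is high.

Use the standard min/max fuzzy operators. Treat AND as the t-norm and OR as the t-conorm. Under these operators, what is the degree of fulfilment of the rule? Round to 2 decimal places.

0.37

firing strength: negligible=0.37, ¬wide=1−0.37=0.63, medium=0.96; AND[min(a, b)] → w = 0.37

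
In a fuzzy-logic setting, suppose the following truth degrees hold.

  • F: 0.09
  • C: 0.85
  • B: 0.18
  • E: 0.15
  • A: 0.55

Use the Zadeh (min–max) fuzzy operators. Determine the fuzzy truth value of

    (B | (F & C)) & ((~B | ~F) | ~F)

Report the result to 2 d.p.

F & C = min(a, b) on (0.09, 0.85) = 0.09
B | (F & C) = max(a, b) on (0.18, 0.09) = 0.18
~B = 1 − 0.18 = 0.82
~F = 1 − 0.09 = 0.91
~B | ~F = max(a, b) on (0.82, 0.91) = 0.91
~F = 1 − 0.09 = 0.91
(~B | ~F) | ~F = max(a, b) on (0.91, 0.91) = 0.91
(B | (F & C)) & ((~B | ~F) | ~F) = min(a, b) on (0.18, 0.91) = 0.18

0.18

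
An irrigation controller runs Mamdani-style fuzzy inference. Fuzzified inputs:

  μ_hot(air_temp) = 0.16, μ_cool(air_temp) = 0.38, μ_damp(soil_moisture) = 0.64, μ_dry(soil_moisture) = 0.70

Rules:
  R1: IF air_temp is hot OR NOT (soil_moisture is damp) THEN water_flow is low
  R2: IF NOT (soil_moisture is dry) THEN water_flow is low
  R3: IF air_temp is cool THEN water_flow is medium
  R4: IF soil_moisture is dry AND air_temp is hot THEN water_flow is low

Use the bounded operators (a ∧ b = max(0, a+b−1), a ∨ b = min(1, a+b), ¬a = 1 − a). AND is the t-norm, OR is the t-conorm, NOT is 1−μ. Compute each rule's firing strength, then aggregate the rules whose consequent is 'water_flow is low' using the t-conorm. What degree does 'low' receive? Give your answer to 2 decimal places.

0.82

R1: hot=0.16, ¬damp=1−0.64=0.36; OR[min(1, a+b)] → w = 0.52
R2: ¬dry=1−0.70=0.30 → w = 0.30
R3: cool=0.38 → w = 0.38
R4: dry=0.70, hot=0.16; AND[max(0, a+b−1)] → w = 0.00
Rules with consequent 'low': {R1, R2, R4} → strengths 0.52, 0.30, 0.00
Aggregate via t-conorm [min(1, a+b)]: 0.82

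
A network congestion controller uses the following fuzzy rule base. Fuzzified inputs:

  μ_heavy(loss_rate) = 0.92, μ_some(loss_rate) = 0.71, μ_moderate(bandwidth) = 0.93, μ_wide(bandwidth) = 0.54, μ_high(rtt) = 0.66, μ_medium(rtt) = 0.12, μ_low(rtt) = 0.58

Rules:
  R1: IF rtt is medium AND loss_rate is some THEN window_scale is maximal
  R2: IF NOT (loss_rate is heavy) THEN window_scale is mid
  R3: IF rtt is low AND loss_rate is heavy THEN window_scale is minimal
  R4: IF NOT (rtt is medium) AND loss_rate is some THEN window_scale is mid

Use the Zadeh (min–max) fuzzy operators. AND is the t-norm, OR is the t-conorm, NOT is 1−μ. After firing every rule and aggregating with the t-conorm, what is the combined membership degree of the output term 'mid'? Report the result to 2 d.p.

0.71

R1: medium=0.12, some=0.71; AND[min(a, b)] → w = 0.12
R2: ¬heavy=1−0.92=0.08 → w = 0.08
R3: low=0.58, heavy=0.92; AND[min(a, b)] → w = 0.58
R4: ¬medium=1−0.12=0.88, some=0.71; AND[min(a, b)] → w = 0.71
Rules with consequent 'mid': {R2, R4} → strengths 0.08, 0.71
Aggregate via t-conorm [max(a, b)]: 0.71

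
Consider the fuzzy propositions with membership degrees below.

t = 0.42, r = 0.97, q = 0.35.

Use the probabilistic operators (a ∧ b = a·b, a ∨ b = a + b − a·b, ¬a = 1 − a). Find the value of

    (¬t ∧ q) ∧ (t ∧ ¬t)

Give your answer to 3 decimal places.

¬t = 1 − 0.4200 = 0.5800
¬t ∧ q = a·b on (0.5800, 0.3500) = 0.2030
¬t = 1 − 0.4200 = 0.5800
t ∧ ¬t = a·b on (0.4200, 0.5800) = 0.2436
(¬t ∧ q) ∧ (t ∧ ¬t) = a·b on (0.2030, 0.2436) = 0.0495

0.049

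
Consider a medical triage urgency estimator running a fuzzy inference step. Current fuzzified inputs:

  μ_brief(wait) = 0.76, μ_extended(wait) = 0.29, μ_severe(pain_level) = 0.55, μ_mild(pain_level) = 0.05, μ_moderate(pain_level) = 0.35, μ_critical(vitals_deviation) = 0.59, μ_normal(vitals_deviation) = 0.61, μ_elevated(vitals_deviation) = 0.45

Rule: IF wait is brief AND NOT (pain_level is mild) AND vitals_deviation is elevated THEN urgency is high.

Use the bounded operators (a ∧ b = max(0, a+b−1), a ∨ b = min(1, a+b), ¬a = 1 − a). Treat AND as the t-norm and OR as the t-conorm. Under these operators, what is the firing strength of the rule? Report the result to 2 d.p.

firing strength: brief=0.76, ¬mild=1−0.05=0.95, elevated=0.45; AND[max(0, a+b−1)] → w = 0.16

0.16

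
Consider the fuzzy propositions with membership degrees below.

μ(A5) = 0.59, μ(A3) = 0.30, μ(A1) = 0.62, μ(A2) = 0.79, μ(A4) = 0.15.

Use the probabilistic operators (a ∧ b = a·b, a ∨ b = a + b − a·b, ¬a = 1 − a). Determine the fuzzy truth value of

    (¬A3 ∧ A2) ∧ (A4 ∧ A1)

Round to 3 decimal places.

¬A3 = 1 − 0.3000 = 0.7000
¬A3 ∧ A2 = a·b on (0.7000, 0.7900) = 0.5530
A4 ∧ A1 = a·b on (0.1500, 0.6200) = 0.0930
(¬A3 ∧ A2) ∧ (A4 ∧ A1) = a·b on (0.5530, 0.0930) = 0.0514

0.051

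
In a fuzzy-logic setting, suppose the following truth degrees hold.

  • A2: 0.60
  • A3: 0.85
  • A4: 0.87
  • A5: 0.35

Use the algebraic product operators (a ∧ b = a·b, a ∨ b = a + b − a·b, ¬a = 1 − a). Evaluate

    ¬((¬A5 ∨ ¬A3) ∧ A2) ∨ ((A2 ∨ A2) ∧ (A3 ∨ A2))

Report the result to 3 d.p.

¬A5 = 1 − 0.3500 = 0.6500
¬A3 = 1 − 0.8500 = 0.1500
¬A5 ∨ ¬A3 = a + b − a·b on (0.6500, 0.1500) = 0.7025
(¬A5 ∨ ¬A3) ∧ A2 = a·b on (0.7025, 0.6000) = 0.4215
¬((¬A5 ∨ ¬A3) ∧ A2) = 1 − 0.4215 = 0.5785
A2 ∨ A2 = a + b − a·b on (0.6000, 0.6000) = 0.8400
A3 ∨ A2 = a + b − a·b on (0.8500, 0.6000) = 0.9400
(A2 ∨ A2) ∧ (A3 ∨ A2) = a·b on (0.8400, 0.9400) = 0.7896
¬((¬A5 ∨ ¬A3) ∧ A2) ∨ ((A2 ∨ A2) ∧ (A3 ∨ A2)) = a + b − a·b on (0.5785, 0.7896) = 0.9113

0.911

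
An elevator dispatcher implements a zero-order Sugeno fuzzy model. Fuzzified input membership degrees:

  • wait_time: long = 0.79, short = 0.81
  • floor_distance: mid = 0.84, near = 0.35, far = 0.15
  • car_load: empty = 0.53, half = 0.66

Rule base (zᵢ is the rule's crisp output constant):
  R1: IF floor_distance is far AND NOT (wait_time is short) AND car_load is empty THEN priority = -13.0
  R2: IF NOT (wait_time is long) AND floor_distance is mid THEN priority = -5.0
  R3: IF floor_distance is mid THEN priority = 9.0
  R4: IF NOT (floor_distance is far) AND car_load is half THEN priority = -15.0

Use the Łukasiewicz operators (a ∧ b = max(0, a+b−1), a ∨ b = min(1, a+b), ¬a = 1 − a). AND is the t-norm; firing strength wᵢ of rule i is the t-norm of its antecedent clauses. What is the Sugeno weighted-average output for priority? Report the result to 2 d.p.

-0.24

R1 (z=-13.0): far=0.15, ¬short=1−0.81=0.19, empty=0.53; AND[max(0, a+b−1)] → w = 0.00
R2 (z=-5.0): ¬long=1−0.79=0.21, mid=0.84; AND[max(0, a+b−1)] → w = 0.05
R3 (z=9.0): mid=0.84 → w = 0.84
R4 (z=-15.0): ¬far=1−0.15=0.85, half=0.66; AND[max(0, a+b−1)] → w = 0.51
Weighted average = (0.00·-13.0 + 0.05·-5.0 + 0.84·9.0 + 0.51·-15.0) / (0.00 + 0.05 + 0.84 + 0.51)
  = -0.3400 / 1.4000 = -0.24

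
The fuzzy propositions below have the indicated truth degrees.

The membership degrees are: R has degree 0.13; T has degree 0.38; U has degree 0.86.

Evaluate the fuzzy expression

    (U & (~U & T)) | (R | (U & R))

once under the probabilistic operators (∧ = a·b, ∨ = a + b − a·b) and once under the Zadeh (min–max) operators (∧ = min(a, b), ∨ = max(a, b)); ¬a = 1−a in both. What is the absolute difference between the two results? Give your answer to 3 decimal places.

0.123

Under probabilistic:
  ~U = 1 − 0.8600 = 0.1400
  ~U & T = a·b on (0.1400, 0.3800) = 0.0532
  U & (~U & T) = a·b on (0.8600, 0.0532) = 0.0458
  U & R = a·b on (0.8600, 0.1300) = 0.1118
  R | (U & R) = a + b − a·b on (0.1300, 0.1118) = 0.2273
  (U & (~U & T)) | (R | (U & R)) = a + b − a·b on (0.0458, 0.2273) = 0.2626
  → value = 0.2626
Under Zadeh (min–max):
  ~U = 1 − 0.86 = 0.14
  ~U & T = min(a, b) on (0.14, 0.38) = 0.14
  U & (~U & T) = min(a, b) on (0.86, 0.14) = 0.14
  U & R = min(a, b) on (0.86, 0.13) = 0.13
  R | (U & R) = max(a, b) on (0.13, 0.13) = 0.13
  (U & (~U & T)) | (R | (U & R)) = max(a, b) on (0.14, 0.13) = 0.14
  → value = 0.1400
|0.2626 − 0.1400| = 0.123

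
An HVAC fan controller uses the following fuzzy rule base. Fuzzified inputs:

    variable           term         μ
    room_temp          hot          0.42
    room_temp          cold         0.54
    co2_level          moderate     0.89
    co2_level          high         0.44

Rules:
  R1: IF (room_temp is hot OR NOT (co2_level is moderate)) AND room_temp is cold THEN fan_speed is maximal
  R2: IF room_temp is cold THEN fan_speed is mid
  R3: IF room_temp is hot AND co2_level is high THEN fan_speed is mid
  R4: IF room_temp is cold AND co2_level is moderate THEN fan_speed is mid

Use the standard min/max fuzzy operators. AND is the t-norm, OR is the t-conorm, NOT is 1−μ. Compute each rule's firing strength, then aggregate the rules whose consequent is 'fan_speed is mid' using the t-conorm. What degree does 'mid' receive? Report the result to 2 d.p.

R1: (hot=0.42 OR ¬moderate=1−0.89=0.11) = 0.42; AND[min(a, b)] with cold=0.54 → w = 0.42
R2: cold=0.54 → w = 0.54
R3: hot=0.42, high=0.44; AND[min(a, b)] → w = 0.42
R4: cold=0.54, moderate=0.89; AND[min(a, b)] → w = 0.54
Rules with consequent 'mid': {R2, R3, R4} → strengths 0.54, 0.42, 0.54
Aggregate via t-conorm [max(a, b)]: 0.54

0.54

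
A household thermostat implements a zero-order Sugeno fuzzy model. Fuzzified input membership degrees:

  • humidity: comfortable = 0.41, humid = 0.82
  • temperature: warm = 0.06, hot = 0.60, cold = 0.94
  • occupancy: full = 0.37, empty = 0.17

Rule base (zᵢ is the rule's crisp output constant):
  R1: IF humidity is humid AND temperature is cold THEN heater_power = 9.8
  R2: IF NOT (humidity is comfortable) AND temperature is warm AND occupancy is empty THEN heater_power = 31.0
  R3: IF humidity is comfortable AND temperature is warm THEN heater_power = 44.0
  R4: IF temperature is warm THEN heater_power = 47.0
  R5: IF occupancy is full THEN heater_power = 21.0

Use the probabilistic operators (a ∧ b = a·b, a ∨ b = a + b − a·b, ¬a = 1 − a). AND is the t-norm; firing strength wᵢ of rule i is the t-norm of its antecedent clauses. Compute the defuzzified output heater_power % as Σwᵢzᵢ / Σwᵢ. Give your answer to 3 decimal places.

R1 (z=9.8): humid=0.82, cold=0.94; AND[a·b] → w = 0.7708
R2 (z=31.0): ¬comfortable=1−0.41=0.59, warm=0.06, empty=0.17; AND[a·b] → w = 0.0060
R3 (z=44.0): comfortable=0.41, warm=0.06; AND[a·b] → w = 0.0246
R4 (z=47.0): warm=0.06 → w = 0.0600
R5 (z=21.0): full=0.37 → w = 0.3700
Weighted average = (0.7708·9.8 + 0.0060·31.0 + 0.0246·44.0 + 0.0600·47.0 + 0.3700·21.0) / (0.7708 + 0.0060 + 0.0246 + 0.0600 + 0.3700)
  = 19.4128 / 1.2314 = 15.765

15.765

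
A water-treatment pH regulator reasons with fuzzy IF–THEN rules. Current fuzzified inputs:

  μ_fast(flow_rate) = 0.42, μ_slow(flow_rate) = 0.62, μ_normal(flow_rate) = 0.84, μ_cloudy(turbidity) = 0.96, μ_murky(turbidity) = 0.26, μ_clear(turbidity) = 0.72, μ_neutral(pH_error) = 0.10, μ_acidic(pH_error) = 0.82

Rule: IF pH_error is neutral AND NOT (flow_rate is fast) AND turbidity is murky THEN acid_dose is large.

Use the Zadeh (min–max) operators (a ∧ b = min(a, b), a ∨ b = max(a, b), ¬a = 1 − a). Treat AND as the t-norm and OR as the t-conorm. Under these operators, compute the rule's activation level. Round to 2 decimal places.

0.10

firing strength: neutral=0.10, ¬fast=1−0.42=0.58, murky=0.26; AND[min(a, b)] → w = 0.10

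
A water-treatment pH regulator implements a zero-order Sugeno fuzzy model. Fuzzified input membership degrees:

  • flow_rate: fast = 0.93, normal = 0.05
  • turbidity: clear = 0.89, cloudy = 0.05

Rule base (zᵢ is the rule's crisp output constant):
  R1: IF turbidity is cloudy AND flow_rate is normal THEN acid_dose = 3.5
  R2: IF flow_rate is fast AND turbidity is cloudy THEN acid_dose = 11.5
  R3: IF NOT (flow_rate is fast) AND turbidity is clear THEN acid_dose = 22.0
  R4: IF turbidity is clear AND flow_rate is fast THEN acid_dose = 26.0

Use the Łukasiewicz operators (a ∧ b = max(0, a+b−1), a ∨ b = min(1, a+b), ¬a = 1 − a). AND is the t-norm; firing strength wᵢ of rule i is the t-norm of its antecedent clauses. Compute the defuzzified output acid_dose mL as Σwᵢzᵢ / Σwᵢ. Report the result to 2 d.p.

R1 (z=3.5): cloudy=0.05, normal=0.05; AND[max(0, a+b−1)] → w = 0.00
R2 (z=11.5): fast=0.93, cloudy=0.05; AND[max(0, a+b−1)] → w = 0.00
R3 (z=22.0): ¬fast=1−0.93=0.07, clear=0.89; AND[max(0, a+b−1)] → w = 0.00
R4 (z=26.0): clear=0.89, fast=0.93; AND[max(0, a+b−1)] → w = 0.82
Weighted average = (0.00·3.5 + 0.00·11.5 + 0.00·22.0 + 0.82·26.0) / (0.00 + 0.00 + 0.00 + 0.82)
  = 21.3200 / 0.8200 = 26.00

26.00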